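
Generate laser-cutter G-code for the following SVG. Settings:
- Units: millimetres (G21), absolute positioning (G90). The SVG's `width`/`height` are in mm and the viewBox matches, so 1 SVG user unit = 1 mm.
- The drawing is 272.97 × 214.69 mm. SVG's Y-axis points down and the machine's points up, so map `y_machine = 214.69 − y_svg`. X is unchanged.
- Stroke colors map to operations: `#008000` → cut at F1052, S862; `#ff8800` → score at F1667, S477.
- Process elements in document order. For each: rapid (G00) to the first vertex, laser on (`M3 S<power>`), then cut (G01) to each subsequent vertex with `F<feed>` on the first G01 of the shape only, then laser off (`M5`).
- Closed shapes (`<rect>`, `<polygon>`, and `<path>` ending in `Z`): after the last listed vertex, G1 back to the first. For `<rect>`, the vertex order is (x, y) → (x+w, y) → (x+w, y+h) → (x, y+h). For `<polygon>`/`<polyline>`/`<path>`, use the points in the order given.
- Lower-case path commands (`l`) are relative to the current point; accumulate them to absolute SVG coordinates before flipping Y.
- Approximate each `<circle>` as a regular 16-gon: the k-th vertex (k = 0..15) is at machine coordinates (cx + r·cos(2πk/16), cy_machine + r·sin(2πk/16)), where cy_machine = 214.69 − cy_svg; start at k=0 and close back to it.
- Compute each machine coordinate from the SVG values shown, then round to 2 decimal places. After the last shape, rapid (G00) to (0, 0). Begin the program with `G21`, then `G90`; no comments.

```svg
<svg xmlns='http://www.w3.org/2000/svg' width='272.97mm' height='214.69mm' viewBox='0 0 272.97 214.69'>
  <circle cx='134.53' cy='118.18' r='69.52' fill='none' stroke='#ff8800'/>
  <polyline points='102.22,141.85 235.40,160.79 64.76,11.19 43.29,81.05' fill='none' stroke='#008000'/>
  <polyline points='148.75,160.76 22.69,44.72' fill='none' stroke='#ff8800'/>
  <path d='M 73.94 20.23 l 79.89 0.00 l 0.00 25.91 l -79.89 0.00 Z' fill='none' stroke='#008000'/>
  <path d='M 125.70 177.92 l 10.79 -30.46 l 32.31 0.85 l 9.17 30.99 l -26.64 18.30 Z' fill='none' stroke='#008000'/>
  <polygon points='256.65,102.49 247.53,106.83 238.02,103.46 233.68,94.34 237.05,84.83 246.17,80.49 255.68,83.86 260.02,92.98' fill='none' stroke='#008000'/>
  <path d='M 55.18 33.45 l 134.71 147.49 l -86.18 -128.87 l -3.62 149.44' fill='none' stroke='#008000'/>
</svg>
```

Since the viewBox matches the mm dimensions, user units are millimetres directly. The only transform is the Y-flip y_m = 214.69 − y_svg.

Shape 1 is a circle drawn with `<circle>`. Its stroke #ff8800 means score at S477, F1667. After flipping Y the toolpath is (204.05,96.51) → (198.76,123.11) → (183.69,145.67) → (161.13,160.74) → (134.53,166.03) → (107.93,160.74) → (85.37,145.67) → (70.30,123.11) → (65.01,96.51) → (70.30,69.91) → (85.37,47.35) → (107.93,32.28) → (134.53,26.99) → (161.13,32.28) → (183.69,47.35) → (198.76,69.91) → (204.05,96.51), returning to the start.

Shape 2 is a open polyline drawn with `<polyline>`. Its stroke #008000 means cut at S862, F1052. After flipping Y the toolpath is (102.22,72.84) → (235.40,53.90) → (64.76,203.50) → (43.29,133.64).

Shape 3 is a line segment drawn with `<polyline>`. Its stroke #ff8800 means score at S477, F1667. After flipping Y the toolpath is (148.75,53.93) → (22.69,169.97).

Shape 4 is a rectangle drawn with `<path>`. Its stroke #008000 means cut at S862, F1052. After flipping Y the toolpath is (73.94,194.46) → (153.83,194.46) → (153.83,168.55) → (73.94,168.55) → (73.94,194.46), returning to the start.

Shape 5 is a regular polygon drawn with `<path>`. Its stroke #008000 means cut at S862, F1052. After flipping Y the toolpath is (125.70,36.77) → (136.49,67.23) → (168.80,66.38) → (177.97,35.39) → (151.33,17.09) → (125.70,36.77), returning to the start.

Shape 6 is a regular polygon drawn with `<polygon>`. Its stroke #008000 means cut at S862, F1052. After flipping Y the toolpath is (256.65,112.20) → (247.53,107.86) → (238.02,111.23) → (233.68,120.35) → (237.05,129.86) → (246.17,134.20) → (255.68,130.83) → (260.02,121.71) → (256.65,112.20), returning to the start.

Shape 7 is a open polyline drawn with `<path>`. Its stroke #008000 means cut at S862, F1052. After flipping Y the toolpath is (55.18,181.24) → (189.89,33.75) → (103.71,162.62) → (100.09,13.18).

G21
G90
G00 X204.05 Y96.51
M3 S477
G01 X198.76 Y123.11 F1667
G01 X183.69 Y145.67
G01 X161.13 Y160.74
G01 X134.53 Y166.03
G01 X107.93 Y160.74
G01 X85.37 Y145.67
G01 X70.30 Y123.11
G01 X65.01 Y96.51
G01 X70.30 Y69.91
G01 X85.37 Y47.35
G01 X107.93 Y32.28
G01 X134.53 Y26.99
G01 X161.13 Y32.28
G01 X183.69 Y47.35
G01 X198.76 Y69.91
G01 X204.05 Y96.51
M5
G00 X102.22 Y72.84
M3 S862
G01 X235.40 Y53.90 F1052
G01 X64.76 Y203.50
G01 X43.29 Y133.64
M5
G00 X148.75 Y53.93
M3 S477
G01 X22.69 Y169.97 F1667
M5
G00 X73.94 Y194.46
M3 S862
G01 X153.83 Y194.46 F1052
G01 X153.83 Y168.55
G01 X73.94 Y168.55
G01 X73.94 Y194.46
M5
G00 X125.70 Y36.77
M3 S862
G01 X136.49 Y67.23 F1052
G01 X168.80 Y66.38
G01 X177.97 Y35.39
G01 X151.33 Y17.09
G01 X125.70 Y36.77
M5
G00 X256.65 Y112.20
M3 S862
G01 X247.53 Y107.86 F1052
G01 X238.02 Y111.23
G01 X233.68 Y120.35
G01 X237.05 Y129.86
G01 X246.17 Y134.20
G01 X255.68 Y130.83
G01 X260.02 Y121.71
G01 X256.65 Y112.20
M5
G00 X55.18 Y181.24
M3 S862
G01 X189.89 Y33.75 F1052
G01 X103.71 Y162.62
G01 X100.09 Y13.18
M5
G00 X0.00 Y0.00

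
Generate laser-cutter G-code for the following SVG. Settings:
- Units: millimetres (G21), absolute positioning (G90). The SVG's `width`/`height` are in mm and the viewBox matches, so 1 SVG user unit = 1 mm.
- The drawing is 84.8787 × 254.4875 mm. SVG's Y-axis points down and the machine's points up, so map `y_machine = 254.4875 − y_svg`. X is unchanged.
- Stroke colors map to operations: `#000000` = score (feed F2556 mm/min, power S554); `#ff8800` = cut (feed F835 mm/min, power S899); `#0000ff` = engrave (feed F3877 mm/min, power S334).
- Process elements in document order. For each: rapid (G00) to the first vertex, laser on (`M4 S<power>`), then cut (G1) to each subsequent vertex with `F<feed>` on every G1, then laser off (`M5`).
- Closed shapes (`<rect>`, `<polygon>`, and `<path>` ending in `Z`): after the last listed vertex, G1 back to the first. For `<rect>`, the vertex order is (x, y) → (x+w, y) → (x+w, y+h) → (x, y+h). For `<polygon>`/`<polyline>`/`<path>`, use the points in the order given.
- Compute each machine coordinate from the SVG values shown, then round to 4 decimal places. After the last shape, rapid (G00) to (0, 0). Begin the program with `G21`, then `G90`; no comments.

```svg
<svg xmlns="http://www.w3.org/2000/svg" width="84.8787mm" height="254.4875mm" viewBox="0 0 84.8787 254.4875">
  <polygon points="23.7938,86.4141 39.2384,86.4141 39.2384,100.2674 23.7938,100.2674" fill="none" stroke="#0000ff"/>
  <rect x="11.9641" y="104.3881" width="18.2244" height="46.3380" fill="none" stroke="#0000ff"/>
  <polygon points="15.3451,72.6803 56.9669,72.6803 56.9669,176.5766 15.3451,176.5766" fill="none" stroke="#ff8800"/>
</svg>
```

1 u = 1 mm; y_m = 254.4875 − y.

[1] `<polygon>` rectangle, #0000ff→engrave S334 F3877: (23.7938,168.0734) → (39.2384,168.0734) → (39.2384,154.2201) → (23.7938,154.2201) → (23.7938,168.0734) (closed)

[2] `<rect>` rectangle, #0000ff→engrave S334 F3877: (11.9641,150.0994) → (30.1885,150.0994) → (30.1885,103.7614) → (11.9641,103.7614) → (11.9641,150.0994) (closed)

[3] `<polygon>` rectangle, #ff8800→cut S899 F835: (15.3451,181.8072) → (56.9669,181.8072) → (56.9669,77.9109) → (15.3451,77.9109) → (15.3451,181.8072) (closed)

G21
G90
G00 X23.7938 Y168.0734
M4 S334
G1 X39.2384 Y168.0734 F3877
G1 X39.2384 Y154.2201 F3877
G1 X23.7938 Y154.2201 F3877
G1 X23.7938 Y168.0734 F3877
M5
G00 X11.9641 Y150.0994
M4 S334
G1 X30.1885 Y150.0994 F3877
G1 X30.1885 Y103.7614 F3877
G1 X11.9641 Y103.7614 F3877
G1 X11.9641 Y150.0994 F3877
M5
G00 X15.3451 Y181.8072
M4 S899
G1 X56.9669 Y181.8072 F835
G1 X56.9669 Y77.9109 F835
G1 X15.3451 Y77.9109 F835
G1 X15.3451 Y181.8072 F835
M5
G00 X0.0000 Y0.0000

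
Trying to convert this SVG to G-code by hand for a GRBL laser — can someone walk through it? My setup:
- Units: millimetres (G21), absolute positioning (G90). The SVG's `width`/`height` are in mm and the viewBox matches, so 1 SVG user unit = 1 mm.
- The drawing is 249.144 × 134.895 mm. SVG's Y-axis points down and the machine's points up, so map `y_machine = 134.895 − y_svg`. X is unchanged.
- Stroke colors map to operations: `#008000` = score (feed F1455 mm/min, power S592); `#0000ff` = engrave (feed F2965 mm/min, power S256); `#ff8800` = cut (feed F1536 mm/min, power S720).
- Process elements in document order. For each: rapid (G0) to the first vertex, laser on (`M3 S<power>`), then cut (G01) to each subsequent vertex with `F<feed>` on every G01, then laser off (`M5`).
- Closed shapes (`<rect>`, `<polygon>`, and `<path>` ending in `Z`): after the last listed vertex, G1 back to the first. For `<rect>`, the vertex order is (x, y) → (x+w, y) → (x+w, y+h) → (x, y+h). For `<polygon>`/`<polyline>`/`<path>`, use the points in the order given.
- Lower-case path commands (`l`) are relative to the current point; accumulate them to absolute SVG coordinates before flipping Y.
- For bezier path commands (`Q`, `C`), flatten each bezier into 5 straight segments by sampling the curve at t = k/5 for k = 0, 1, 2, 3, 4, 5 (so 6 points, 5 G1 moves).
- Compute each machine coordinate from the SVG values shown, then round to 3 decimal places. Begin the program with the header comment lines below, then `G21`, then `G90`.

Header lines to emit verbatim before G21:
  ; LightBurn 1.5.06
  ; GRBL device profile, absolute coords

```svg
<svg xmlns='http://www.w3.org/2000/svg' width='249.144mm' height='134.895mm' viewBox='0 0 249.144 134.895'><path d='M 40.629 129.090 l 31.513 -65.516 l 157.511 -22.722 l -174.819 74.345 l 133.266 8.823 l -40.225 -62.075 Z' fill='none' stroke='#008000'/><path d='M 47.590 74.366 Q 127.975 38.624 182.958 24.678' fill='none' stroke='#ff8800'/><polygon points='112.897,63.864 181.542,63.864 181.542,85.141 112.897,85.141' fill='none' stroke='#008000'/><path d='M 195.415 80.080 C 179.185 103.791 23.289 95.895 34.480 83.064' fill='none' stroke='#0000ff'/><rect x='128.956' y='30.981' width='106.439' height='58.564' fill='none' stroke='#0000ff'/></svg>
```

; LightBurn 1.5.06
; GRBL device profile, absolute coords
G21
G90
G0 X40.629 Y5.805
M3 S592
G01 X72.142 Y71.321 F1455
G01 X229.653 Y94.043 F1455
G01 X54.834 Y19.698 F1455
G01 X188.100 Y10.875 F1455
G01 X147.875 Y72.950 F1455
G01 X40.629 Y5.805 F1455
M5
G0 X47.590 Y60.529
M3 S720
G01 X78.728 Y73.954 F1536
G01 X107.834 Y85.635 F1536
G01 X134.907 Y95.573 F1536
G01 X159.949 Y103.767 F1536
G01 X182.958 Y110.217 F1536
M5
G0 X112.897 Y71.031
M3 S592
G01 X181.542 Y71.031 F1455
G01 X181.542 Y49.754 F1455
G01 X112.897 Y49.754 F1455
G01 X112.897 Y71.031 F1455
M5
G0 X195.415 Y54.815
M3 S256
G01 X171.371 Y44.168 F2965
G01 X128.532 Y39.826 F2965
G01 X81.620 Y40.510 F2965
G01 X45.362 Y44.938 F2965
G01 X34.480 Y51.831 F2965
M5
G0 X128.956 Y103.914
M3 S256
G01 X235.395 Y103.914 F2965
G01 X235.395 Y45.350 F2965
G01 X128.956 Y45.350 F2965
G01 X128.956 Y103.914 F2965
M5

viewBox `0 0 249.144 134.895` with mm width/height → 1 unit = 1 mm. Flip: y_m = 134.895 − y_svg.

**Shape 1** — `<path>` closed polygon, stroke `#008000` → score (S592, F1455). Machine vertices: (40.629,5.805) → (72.142,71.321) → (229.653,94.043) → (54.834,19.698) → (188.100,10.875) → (147.875,72.950) → (40.629,5.805). Closed: final G1 returns to the first vertex.

**Shape 2** — `<path>` quadratic bezier, stroke `#ff8800` → cut (S720, F1536). Control points (SVG): P0=(47.590,74.366), P1=(127.975,38.624), P2=(182.958,24.678); sampled at t=k/5. Machine vertices: (47.590,60.529) → (78.728,73.954) → (107.834,85.635) → (134.907,95.573) → (159.949,103.767) → (182.958,110.217). Open path.

**Shape 3** — `<polygon>` rectangle, stroke `#008000` → score (S592, F1455). Machine vertices: (112.897,71.031) → (181.542,71.031) → (181.542,49.754) → (112.897,49.754) → (112.897,71.031). Closed: final G1 returns to the first vertex.

**Shape 4** — `<path>` cubic bezier, stroke `#0000ff` → engrave (S256, F2965). Control points (SVG): P0=(195.415,80.080), P1=(179.185,103.791), P2=(23.289,95.895), P3=(34.480,83.064); sampled at t=k/5. Machine vertices: (195.415,54.815) → (171.371,44.168) → (128.532,39.826) → (81.620,40.510) → (45.362,44.938) → (34.480,51.831). Open path.

**Shape 5** — `<rect>` rectangle, stroke `#0000ff` → engrave (S256, F2965). Machine vertices: (128.956,103.914) → (235.395,103.914) → (235.395,45.350) → (128.956,45.350) → (128.956,103.914). Closed: final G1 returns to the first vertex.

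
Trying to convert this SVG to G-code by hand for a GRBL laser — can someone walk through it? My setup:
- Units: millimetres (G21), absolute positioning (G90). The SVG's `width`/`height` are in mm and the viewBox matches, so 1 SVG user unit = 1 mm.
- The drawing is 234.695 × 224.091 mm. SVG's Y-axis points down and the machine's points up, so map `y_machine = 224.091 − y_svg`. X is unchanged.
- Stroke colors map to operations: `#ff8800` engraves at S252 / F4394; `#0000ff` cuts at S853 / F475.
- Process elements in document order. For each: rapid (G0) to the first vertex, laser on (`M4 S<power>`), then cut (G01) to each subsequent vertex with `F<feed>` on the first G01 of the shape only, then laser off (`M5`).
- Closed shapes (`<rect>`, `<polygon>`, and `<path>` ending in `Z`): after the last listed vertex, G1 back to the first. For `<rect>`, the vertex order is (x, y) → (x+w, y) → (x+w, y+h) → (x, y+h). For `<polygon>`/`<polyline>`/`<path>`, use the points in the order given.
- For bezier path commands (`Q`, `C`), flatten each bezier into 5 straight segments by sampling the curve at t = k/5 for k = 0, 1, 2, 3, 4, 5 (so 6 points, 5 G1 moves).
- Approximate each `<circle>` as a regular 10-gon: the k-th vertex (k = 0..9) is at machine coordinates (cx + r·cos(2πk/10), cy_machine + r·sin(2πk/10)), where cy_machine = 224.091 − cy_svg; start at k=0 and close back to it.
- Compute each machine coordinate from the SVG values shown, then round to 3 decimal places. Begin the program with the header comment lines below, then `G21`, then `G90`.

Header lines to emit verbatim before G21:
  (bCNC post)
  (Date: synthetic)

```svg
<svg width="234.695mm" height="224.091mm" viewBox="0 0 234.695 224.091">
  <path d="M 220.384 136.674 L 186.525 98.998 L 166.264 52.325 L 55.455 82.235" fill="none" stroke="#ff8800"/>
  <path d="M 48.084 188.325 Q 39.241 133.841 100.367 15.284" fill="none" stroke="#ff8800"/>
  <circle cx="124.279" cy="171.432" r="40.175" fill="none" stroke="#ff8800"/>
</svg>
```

(bCNC post)
(Date: synthetic)
G21
G90
G0 X220.384 Y87.417
M4 S252
G01 X186.525 Y125.093 F4394
G01 X166.264 Y171.766
G01 X55.455 Y141.856
M5
G0 X48.084 Y35.766
M4 S252
G01 X47.346 Y60.123 F4394
G01 X52.205 Y89.605
G01 X62.661 Y124.213
G01 X78.715 Y163.947
G01 X100.367 Y208.807
M5
G0 X164.454 Y52.659
M4 S252
G01 X156.781 Y76.273 F4394
G01 X136.694 Y90.868
G01 X111.864 Y90.868
G01 X91.777 Y76.273
G01 X84.104 Y52.659
G01 X91.777 Y29.045
G01 X111.864 Y14.450
G01 X136.694 Y14.450
G01 X156.781 Y29.045
G01 X164.454 Y52.659
M5

Since the viewBox matches the mm dimensions, user units are millimetres directly. The only transform is the Y-flip y_m = 224.091 − y_svg.

Shape 1 is a open polyline drawn with `<path>`. Its stroke #ff8800 means engrave at S252, F4394. After flipping Y the toolpath is (220.384,87.417) → (186.525,125.093) → (166.264,171.766) → (55.455,141.856).

Shape 2 is a quadratic bezier drawn with `<path>`. Its stroke #ff8800 means engrave at S252, F4394. After flipping Y the toolpath is (48.084,35.766) → (47.346,60.123) → (52.205,89.605) → (62.661,124.213) → (78.715,163.947) → (100.367,208.807).

Shape 3 is a circle drawn with `<circle>`. Its stroke #ff8800 means engrave at S252, F4394. After flipping Y the toolpath is (164.454,52.659) → (156.781,76.273) → (136.694,90.868) → (111.864,90.868) → (91.777,76.273) → (84.104,52.659) → (91.777,29.045) → (111.864,14.450) → (136.694,14.450) → (156.781,29.045) → (164.454,52.659), returning to the start.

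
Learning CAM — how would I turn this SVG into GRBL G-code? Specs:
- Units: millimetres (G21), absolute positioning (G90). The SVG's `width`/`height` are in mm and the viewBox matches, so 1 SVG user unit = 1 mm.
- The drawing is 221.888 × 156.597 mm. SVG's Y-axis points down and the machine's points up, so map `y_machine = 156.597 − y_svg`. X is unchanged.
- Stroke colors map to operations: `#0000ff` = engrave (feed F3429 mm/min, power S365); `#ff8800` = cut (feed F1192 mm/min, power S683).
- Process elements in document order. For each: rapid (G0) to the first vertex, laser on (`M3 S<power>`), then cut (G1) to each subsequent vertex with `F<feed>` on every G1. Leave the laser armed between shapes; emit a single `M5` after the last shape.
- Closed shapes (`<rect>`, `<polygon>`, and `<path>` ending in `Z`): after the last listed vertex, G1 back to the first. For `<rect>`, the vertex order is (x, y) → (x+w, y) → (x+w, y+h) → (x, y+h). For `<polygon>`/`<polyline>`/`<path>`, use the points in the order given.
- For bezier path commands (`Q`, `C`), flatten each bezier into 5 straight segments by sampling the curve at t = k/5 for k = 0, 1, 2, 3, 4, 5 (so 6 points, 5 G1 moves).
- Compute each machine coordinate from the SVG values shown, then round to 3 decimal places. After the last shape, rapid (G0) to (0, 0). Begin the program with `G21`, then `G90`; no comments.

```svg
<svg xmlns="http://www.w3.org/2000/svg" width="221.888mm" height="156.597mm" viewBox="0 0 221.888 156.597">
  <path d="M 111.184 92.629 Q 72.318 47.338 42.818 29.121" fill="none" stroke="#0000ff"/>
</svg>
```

G21
G90
G0 X111.184 Y63.968
M3 S365
G1 X96.012 Y81.001 F3429
G1 X81.590 Y95.869 F3429
G1 X67.917 Y108.571 F3429
G1 X54.993 Y119.106 F3429
G1 X42.818 Y127.476 F3429
M5
G0 X0.000 Y0.000

viewBox `0 0 221.888 156.597` with mm width/height → 1 unit = 1 mm. Flip: y_m = 156.597 − y_svg.

**Shape 1** — `<path>` quadratic bezier, stroke `#0000ff` → engrave (S365, F3429). Control points (SVG): P0=(111.184,92.629), P1=(72.318,47.338), P2=(42.818,29.121); sampled at t=k/5. Machine vertices: (111.184,63.968) → (96.012,81.001) → (81.590,95.869) → (67.917,108.571) → (54.993,119.106) → (42.818,127.476). Open path.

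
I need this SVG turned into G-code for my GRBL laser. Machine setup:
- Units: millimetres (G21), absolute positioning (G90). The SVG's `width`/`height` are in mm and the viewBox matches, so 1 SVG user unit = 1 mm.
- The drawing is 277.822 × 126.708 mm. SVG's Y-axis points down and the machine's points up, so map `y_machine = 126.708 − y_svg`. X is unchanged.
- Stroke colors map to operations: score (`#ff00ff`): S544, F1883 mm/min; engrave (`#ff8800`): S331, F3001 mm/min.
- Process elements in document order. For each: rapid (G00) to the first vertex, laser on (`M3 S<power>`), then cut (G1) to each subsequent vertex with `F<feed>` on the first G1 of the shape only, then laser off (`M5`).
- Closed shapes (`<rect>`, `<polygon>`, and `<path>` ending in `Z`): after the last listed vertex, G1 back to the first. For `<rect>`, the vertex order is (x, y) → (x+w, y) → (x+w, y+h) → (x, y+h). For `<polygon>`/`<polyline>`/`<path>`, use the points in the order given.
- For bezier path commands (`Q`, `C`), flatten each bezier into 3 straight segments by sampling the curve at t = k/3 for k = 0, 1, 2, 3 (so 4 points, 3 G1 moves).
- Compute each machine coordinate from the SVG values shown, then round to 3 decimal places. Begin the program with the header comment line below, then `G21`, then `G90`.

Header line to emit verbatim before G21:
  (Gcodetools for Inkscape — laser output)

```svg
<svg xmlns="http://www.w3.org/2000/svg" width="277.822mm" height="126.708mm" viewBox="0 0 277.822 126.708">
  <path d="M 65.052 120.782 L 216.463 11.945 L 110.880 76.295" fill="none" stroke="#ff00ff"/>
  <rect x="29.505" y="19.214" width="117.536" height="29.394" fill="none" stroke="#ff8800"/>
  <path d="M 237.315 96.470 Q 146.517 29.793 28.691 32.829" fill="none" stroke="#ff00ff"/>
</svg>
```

(Gcodetools for Inkscape — laser output)
G21
G90
G00 X65.052 Y5.926
M3 S544
G1 X216.463 Y114.763 F1883
G1 X110.880 Y50.413
M5
G00 X29.505 Y107.494
M3 S331
G1 X147.041 Y107.494 F3001
G1 X147.041 Y78.100
G1 X29.505 Y78.100
G1 X29.505 Y107.494
M5
G00 X237.315 Y30.238
M3 S544
G1 X173.780 Y66.943 F1883
G1 X104.239 Y88.157
G1 X28.691 Y93.879
M5

Since the viewBox matches the mm dimensions, user units are millimetres directly. The only transform is the Y-flip y_m = 126.708 − y_svg.

Shape 1 is a open polyline drawn with `<path>`. Its stroke #ff00ff means score at S544, F1883. After flipping Y the toolpath is (65.052,5.926) → (216.463,114.763) → (110.880,50.413).

Shape 2 is a rectangle drawn with `<rect>`. Its stroke #ff8800 means engrave at S331, F3001. After flipping Y the toolpath is (29.505,107.494) → (147.041,107.494) → (147.041,78.100) → (29.505,78.100) → (29.505,107.494), returning to the start.

Shape 3 is a quadratic bezier drawn with `<path>`. Its stroke #ff00ff means score at S544, F1883. After flipping Y the toolpath is (237.315,30.238) → (173.780,66.943) → (104.239,88.157) → (28.691,93.879).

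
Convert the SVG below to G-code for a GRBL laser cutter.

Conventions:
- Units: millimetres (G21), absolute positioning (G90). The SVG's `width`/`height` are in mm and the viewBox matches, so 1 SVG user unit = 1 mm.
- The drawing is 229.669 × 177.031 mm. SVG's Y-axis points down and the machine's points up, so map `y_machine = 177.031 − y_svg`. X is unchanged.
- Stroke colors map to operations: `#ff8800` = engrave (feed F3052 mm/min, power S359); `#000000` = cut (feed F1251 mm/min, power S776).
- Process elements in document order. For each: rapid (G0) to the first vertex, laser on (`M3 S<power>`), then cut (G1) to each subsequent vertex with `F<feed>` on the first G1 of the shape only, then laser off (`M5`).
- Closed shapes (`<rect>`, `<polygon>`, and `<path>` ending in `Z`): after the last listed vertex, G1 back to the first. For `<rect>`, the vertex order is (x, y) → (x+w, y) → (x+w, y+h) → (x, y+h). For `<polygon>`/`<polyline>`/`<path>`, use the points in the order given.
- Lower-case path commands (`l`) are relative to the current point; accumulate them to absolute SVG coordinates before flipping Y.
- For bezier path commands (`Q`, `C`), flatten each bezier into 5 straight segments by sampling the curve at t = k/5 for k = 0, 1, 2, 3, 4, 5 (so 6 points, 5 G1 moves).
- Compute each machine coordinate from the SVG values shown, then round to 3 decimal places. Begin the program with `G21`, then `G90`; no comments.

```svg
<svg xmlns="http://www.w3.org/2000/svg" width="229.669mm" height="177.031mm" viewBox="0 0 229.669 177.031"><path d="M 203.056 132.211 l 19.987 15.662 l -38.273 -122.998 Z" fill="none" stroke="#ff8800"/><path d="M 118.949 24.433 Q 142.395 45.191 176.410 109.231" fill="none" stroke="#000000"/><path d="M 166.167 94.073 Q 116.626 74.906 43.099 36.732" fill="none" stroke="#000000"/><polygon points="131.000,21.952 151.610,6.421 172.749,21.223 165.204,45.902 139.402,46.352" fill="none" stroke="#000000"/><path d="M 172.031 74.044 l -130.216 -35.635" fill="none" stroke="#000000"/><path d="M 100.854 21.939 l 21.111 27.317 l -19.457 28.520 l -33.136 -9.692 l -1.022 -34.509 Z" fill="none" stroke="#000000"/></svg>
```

G21
G90
G0 X203.056 Y44.820
M3 S359
G1 X223.043 Y29.158 F3052
G1 X184.770 Y152.156
G1 X203.056 Y44.820
M5
G0 X118.949 Y152.598
M3 S776
G1 X128.750 Y142.564 F1251
G1 X139.397 Y129.066
G1 X150.889 Y112.107
G1 X163.227 Y91.685
G1 X176.410 Y67.800
M5
G0 X166.167 Y82.958
M3 S776
G1 X145.391 Y91.385 F1251
G1 X122.696 Y101.333
G1 X98.083 Y112.801
G1 X71.550 Y125.790
G1 X43.099 Y140.299
M5
G0 X131.000 Y155.079
M3 S776
G1 X151.610 Y170.610 F1251
G1 X172.749 Y155.808
G1 X165.204 Y131.129
G1 X139.402 Y130.679
G1 X131.000 Y155.079
M5
G0 X172.031 Y102.987
M3 S776
G1 X41.815 Y138.622 F1251
M5
G0 X100.854 Y155.092
M3 S776
G1 X121.965 Y127.775 F1251
G1 X102.508 Y99.255
G1 X69.372 Y108.947
G1 X68.350 Y143.456
G1 X100.854 Y155.092
M5

Since the viewBox matches the mm dimensions, user units are millimetres directly. The only transform is the Y-flip y_m = 177.031 − y_svg.

Shape 1 is a closed polygon drawn with `<path>`. Its stroke #ff8800 means engrave at S359, F3052. After flipping Y the toolpath is (203.056,44.820) → (223.043,29.158) → (184.770,152.156) → (203.056,44.820), returning to the start.

Shape 2 is a quadratic bezier drawn with `<path>`. Its stroke #000000 means cut at S776, F1251. After flipping Y the toolpath is (118.949,152.598) → (128.750,142.564) → (139.397,129.066) → (150.889,112.107) → (163.227,91.685) → (176.410,67.800).

Shape 3 is a quadratic bezier drawn with `<path>`. Its stroke #000000 means cut at S776, F1251. After flipping Y the toolpath is (166.167,82.958) → (145.391,91.385) → (122.696,101.333) → (98.083,112.801) → (71.550,125.790) → (43.099,140.299).

Shape 4 is a regular polygon drawn with `<polygon>`. Its stroke #000000 means cut at S776, F1251. After flipping Y the toolpath is (131.000,155.079) → (151.610,170.610) → (172.749,155.808) → (165.204,131.129) → (139.402,130.679) → (131.000,155.079), returning to the start.

Shape 5 is a line segment drawn with `<path>`. Its stroke #000000 means cut at S776, F1251. After flipping Y the toolpath is (172.031,102.987) → (41.815,138.622).

Shape 6 is a regular polygon drawn with `<path>`. Its stroke #000000 means cut at S776, F1251. After flipping Y the toolpath is (100.854,155.092) → (121.965,127.775) → (102.508,99.255) → (69.372,108.947) → (68.350,143.456) → (100.854,155.092), returning to the start.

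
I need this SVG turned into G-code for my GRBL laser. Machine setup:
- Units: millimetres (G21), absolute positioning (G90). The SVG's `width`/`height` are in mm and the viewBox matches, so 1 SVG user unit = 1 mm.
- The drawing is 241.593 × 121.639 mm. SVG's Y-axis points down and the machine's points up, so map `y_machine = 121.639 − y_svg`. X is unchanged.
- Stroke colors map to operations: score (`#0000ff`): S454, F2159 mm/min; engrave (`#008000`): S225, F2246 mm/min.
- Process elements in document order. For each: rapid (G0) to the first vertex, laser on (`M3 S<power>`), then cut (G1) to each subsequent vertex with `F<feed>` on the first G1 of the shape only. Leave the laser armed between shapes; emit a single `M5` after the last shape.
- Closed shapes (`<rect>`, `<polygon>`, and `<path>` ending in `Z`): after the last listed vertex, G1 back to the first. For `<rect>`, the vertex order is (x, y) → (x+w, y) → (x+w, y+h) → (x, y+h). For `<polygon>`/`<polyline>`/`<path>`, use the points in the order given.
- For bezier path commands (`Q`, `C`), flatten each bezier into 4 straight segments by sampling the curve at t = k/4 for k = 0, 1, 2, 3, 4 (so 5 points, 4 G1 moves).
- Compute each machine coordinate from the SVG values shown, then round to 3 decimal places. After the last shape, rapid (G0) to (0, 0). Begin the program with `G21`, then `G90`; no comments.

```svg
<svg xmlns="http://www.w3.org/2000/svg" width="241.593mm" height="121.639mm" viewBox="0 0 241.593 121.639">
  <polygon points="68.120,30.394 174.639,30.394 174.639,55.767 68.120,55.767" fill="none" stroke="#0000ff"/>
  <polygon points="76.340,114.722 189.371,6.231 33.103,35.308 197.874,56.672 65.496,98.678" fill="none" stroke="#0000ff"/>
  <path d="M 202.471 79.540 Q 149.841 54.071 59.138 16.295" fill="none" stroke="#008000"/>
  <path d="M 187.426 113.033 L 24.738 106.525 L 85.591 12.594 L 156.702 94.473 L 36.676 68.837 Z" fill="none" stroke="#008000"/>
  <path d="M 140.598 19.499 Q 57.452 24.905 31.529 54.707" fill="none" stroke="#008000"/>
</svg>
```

viewBox `0 0 241.593 121.639` with mm width/height → 1 unit = 1 mm. Flip: y_m = 121.639 − y_svg.

**Shape 1** — `<polygon>` rectangle, stroke `#0000ff` → score (S454, F2159). Machine vertices: (68.120,91.245) → (174.639,91.245) → (174.639,65.872) → (68.120,65.872) → (68.120,91.245). Closed: final G1 returns to the first vertex.

**Shape 2** — `<polygon>` closed polygon, stroke `#0000ff` → score (S454, F2159). Machine vertices: (76.340,6.917) → (189.371,115.408) → (33.103,86.331) → (197.874,64.967) → (65.496,22.961) → (76.340,6.917). Closed: final G1 returns to the first vertex.

**Shape 3** — `<path>` quadratic bezier, stroke `#008000` → engrave (S225, F2246). Control points (SVG): P0=(202.471,79.540), P1=(149.841,54.071), P2=(59.138,16.295); sampled at t=k/4. Machine vertices: (202.471,42.099) → (173.776,55.603) → (140.323,70.645) → (102.110,87.225) → (59.138,105.344). Open path.

**Shape 4** — `<path>` closed polygon, stroke `#008000` → engrave (S225, F2246). Machine vertices: (187.426,8.606) → (24.738,15.114) → (85.591,109.045) → (156.702,27.166) → (36.676,52.802) → (187.426,8.606). Closed: final G1 returns to the first vertex.

**Shape 5** — `<path>` quadratic bezier, stroke `#008000` → engrave (S225, F2246). Control points (SVG): P0=(140.598,19.499), P1=(57.452,24.905), P2=(31.529,54.707); sampled at t=k/4. Machine vertices: (140.598,102.140) → (102.601,97.912) → (71.758,90.635) → (48.067,80.308) → (31.529,66.932). Open path.

G21
G90
G0 X68.120 Y91.245
M3 S454
G1 X174.639 Y91.245 F2159
G1 X174.639 Y65.872
G1 X68.120 Y65.872
G1 X68.120 Y91.245
G0 X76.340 Y6.917
M3 S454
G1 X189.371 Y115.408 F2159
G1 X33.103 Y86.331
G1 X197.874 Y64.967
G1 X65.496 Y22.961
G1 X76.340 Y6.917
G0 X202.471 Y42.099
M3 S225
G1 X173.776 Y55.603 F2246
G1 X140.323 Y70.645
G1 X102.110 Y87.225
G1 X59.138 Y105.344
G0 X187.426 Y8.606
M3 S225
G1 X24.738 Y15.114 F2246
G1 X85.591 Y109.045
G1 X156.702 Y27.166
G1 X36.676 Y52.802
G1 X187.426 Y8.606
G0 X140.598 Y102.140
M3 S225
G1 X102.601 Y97.912 F2246
G1 X71.758 Y90.635
G1 X48.067 Y80.308
G1 X31.529 Y66.932
M5
G0 X0.000 Y0.000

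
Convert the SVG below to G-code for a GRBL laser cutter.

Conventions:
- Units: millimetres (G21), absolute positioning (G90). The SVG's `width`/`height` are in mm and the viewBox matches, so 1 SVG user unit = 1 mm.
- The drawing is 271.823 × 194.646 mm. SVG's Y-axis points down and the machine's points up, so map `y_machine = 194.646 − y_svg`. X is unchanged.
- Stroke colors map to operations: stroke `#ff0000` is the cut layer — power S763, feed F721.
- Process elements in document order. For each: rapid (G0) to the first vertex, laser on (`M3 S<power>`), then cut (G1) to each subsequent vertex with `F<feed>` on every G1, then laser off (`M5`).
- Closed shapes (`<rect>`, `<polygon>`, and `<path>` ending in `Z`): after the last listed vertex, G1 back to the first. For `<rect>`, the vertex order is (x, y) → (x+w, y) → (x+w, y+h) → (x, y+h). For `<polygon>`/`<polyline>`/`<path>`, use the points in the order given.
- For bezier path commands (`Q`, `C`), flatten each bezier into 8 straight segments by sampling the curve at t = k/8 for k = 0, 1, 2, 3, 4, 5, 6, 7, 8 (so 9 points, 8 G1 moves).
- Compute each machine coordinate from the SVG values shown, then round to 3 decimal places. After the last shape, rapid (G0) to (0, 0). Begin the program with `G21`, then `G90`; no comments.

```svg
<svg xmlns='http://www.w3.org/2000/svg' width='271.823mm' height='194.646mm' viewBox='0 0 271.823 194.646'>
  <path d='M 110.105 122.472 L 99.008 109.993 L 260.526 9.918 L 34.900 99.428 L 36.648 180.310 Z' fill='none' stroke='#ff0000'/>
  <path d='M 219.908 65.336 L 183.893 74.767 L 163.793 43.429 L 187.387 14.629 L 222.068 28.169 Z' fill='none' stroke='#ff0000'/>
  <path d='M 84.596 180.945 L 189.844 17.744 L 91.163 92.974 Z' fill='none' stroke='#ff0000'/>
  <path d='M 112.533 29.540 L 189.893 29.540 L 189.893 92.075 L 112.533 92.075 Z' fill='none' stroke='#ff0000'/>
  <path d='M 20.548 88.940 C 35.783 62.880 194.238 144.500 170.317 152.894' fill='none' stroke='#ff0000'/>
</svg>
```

G21
G90
G0 X110.105 Y72.174
M3 S763
G1 X99.008 Y84.653 F721
G1 X260.526 Y184.728 F721
G1 X34.900 Y95.218 F721
G1 X36.648 Y14.336 F721
G1 X110.105 Y72.174 F721
M5
G0 X219.908 Y129.310
M3 S763
G1 X183.893 Y119.879 F721
G1 X163.793 Y151.217 F721
G1 X187.387 Y180.017 F721
G1 X222.068 Y166.477 F721
G1 X219.908 Y129.310 F721
M5
G0 X84.596 Y13.701
M3 S763
G1 X189.844 Y176.902 F721
G1 X91.163 Y101.672 F721
G1 X84.596 Y13.701 F721
M5
G0 X112.533 Y165.106
M3 S763
G1 X189.893 Y165.106 F721
G1 X189.893 Y102.571 F721
G1 X112.533 Y102.571 F721
G1 X112.533 Y165.106 F721
M5
G0 X20.548 Y105.706
M3 S763
G1 X32.339 Y110.784 F721
G1 X53.741 Y107.888 F721
G1 X80.938 Y99.136 F721
G1 X110.116 Y86.649 F721
G1 X137.458 Y72.548 F721
G1 X159.150 Y58.951 F721
G1 X171.374 Y47.979 F721
G1 X170.317 Y41.752 F721
M5
G0 X0.000 Y0.000

1 u = 1 mm; y_m = 194.646 − y.

[1] `<path>` closed polygon, #ff0000→cut S763 F721: (110.105,72.174) → (99.008,84.653) → (260.526,184.728) → (34.900,95.218) → (36.648,14.336) → (110.105,72.174) (closed)

[2] `<path>` regular polygon, #ff0000→cut S763 F721: (219.908,129.310) → (183.893,119.879) → (163.793,151.217) → (187.387,180.017) → (222.068,166.477) → (219.908,129.310) (closed)

[3] `<path>` closed polygon, #ff0000→cut S763 F721: (84.596,13.701) → (189.844,176.902) → (91.163,101.672) → (84.596,13.701) (closed)

[4] `<path>` rectangle, #ff0000→cut S763 F721: (112.533,165.106) → (189.893,165.106) → (189.893,102.571) → (112.533,102.571) → (112.533,165.106) (closed)

[5] `<path>` cubic bezier, #ff0000→cut S763 F721: (20.548,105.706) → (32.339,110.784) → (53.741,107.888) → (80.938,99.136) → (110.116,86.649) → (137.458,72.548) → (159.150,58.951) → (171.374,47.979) → (170.317,41.752)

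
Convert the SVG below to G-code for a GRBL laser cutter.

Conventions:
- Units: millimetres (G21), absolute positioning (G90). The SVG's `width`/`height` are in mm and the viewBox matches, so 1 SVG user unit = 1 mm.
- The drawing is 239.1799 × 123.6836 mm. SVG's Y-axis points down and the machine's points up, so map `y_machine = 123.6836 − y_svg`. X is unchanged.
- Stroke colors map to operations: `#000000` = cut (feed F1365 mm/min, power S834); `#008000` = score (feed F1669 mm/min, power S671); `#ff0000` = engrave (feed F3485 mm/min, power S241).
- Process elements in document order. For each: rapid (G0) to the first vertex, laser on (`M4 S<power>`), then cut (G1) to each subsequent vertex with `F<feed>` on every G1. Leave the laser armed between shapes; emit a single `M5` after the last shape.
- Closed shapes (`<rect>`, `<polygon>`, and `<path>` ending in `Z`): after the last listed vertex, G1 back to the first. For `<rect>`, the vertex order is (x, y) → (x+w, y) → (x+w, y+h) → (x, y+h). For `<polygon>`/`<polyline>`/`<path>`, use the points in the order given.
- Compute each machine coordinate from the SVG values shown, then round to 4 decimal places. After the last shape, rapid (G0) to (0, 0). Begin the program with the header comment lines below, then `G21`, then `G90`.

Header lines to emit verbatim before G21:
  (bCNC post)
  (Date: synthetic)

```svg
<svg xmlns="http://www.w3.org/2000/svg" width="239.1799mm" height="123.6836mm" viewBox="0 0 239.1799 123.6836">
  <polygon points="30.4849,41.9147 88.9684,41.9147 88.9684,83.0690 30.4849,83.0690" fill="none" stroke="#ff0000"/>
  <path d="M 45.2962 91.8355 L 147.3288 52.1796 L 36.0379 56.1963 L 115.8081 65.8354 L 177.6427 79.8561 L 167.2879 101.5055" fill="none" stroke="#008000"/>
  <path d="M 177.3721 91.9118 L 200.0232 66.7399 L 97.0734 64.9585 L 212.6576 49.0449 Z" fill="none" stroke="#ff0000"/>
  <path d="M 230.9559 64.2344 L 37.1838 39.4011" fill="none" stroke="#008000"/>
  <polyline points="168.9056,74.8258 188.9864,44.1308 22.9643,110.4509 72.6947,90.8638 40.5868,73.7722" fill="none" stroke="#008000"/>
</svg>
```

(bCNC post)
(Date: synthetic)
G21
G90
G0 X30.4849 Y81.7689
M4 S241
G1 X88.9684 Y81.7689 F3485
G1 X88.9684 Y40.6146 F3485
G1 X30.4849 Y40.6146 F3485
G1 X30.4849 Y81.7689 F3485
G0 X45.2962 Y31.8481
M4 S671
G1 X147.3288 Y71.5040 F1669
G1 X36.0379 Y67.4873 F1669
G1 X115.8081 Y57.8482 F1669
G1 X177.6427 Y43.8275 F1669
G1 X167.2879 Y22.1781 F1669
G0 X177.3721 Y31.7718
M4 S241
G1 X200.0232 Y56.9437 F3485
G1 X97.0734 Y58.7251 F3485
G1 X212.6576 Y74.6387 F3485
G1 X177.3721 Y31.7718 F3485
G0 X230.9559 Y59.4492
M4 S671
G1 X37.1838 Y84.2825 F1669
G0 X168.9056 Y48.8578
M4 S671
G1 X188.9864 Y79.5528 F1669
G1 X22.9643 Y13.2327 F1669
G1 X72.6947 Y32.8198 F1669
G1 X40.5868 Y49.9114 F1669
M5
G0 X0.0000 Y0.0000

Since the viewBox matches the mm dimensions, user units are millimetres directly. The only transform is the Y-flip y_m = 123.6836 − y_svg.

Shape 1 is a rectangle drawn with `<polygon>`. Its stroke #ff0000 means engrave at S241, F3485. After flipping Y the toolpath is (30.4849,81.7689) → (88.9684,81.7689) → (88.9684,40.6146) → (30.4849,40.6146) → (30.4849,81.7689), returning to the start.

Shape 2 is a open polyline drawn with `<path>`. Its stroke #008000 means score at S671, F1669. After flipping Y the toolpath is (45.2962,31.8481) → (147.3288,71.5040) → (36.0379,67.4873) → (115.8081,57.8482) → (177.6427,43.8275) → (167.2879,22.1781).

Shape 3 is a closed polygon drawn with `<path>`. Its stroke #ff0000 means engrave at S241, F3485. After flipping Y the toolpath is (177.3721,31.7718) → (200.0232,56.9437) → (97.0734,58.7251) → (212.6576,74.6387) → (177.3721,31.7718), returning to the start.

Shape 4 is a line segment drawn with `<path>`. Its stroke #008000 means score at S671, F1669. After flipping Y the toolpath is (230.9559,59.4492) → (37.1838,84.2825).

Shape 5 is a open polyline drawn with `<polyline>`. Its stroke #008000 means score at S671, F1669. After flipping Y the toolpath is (168.9056,48.8578) → (188.9864,79.5528) → (22.9643,13.2327) → (72.6947,32.8198) → (40.5868,49.9114).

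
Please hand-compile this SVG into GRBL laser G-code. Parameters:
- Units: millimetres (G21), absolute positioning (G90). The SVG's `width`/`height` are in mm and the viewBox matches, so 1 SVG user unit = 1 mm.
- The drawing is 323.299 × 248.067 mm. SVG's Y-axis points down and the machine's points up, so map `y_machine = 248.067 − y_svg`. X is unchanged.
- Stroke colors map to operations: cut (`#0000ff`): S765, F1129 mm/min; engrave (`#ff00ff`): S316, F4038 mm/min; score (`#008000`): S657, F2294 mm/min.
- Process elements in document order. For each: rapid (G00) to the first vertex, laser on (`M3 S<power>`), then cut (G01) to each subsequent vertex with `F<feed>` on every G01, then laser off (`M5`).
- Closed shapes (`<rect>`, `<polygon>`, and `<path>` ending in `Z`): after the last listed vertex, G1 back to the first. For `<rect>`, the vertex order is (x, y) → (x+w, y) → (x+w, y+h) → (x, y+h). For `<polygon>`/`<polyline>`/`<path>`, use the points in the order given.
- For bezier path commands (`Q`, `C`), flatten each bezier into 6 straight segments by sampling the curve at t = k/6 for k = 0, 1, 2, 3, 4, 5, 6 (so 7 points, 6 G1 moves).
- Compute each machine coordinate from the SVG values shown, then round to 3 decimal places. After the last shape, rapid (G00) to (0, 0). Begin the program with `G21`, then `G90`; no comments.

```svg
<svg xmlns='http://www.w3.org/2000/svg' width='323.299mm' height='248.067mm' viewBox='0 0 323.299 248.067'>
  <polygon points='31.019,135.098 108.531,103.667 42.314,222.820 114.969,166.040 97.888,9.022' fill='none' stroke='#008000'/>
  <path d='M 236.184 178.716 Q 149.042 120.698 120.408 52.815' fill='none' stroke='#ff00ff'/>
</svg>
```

Since the viewBox matches the mm dimensions, user units are millimetres directly. The only transform is the Y-flip y_m = 248.067 − y_svg.

Shape 1 is a closed polygon drawn with `<polygon>`. Its stroke #008000 means score at S657, F2294. After flipping Y the toolpath is (31.019,112.969) → (108.531,144.400) → (42.314,25.247) → (114.969,82.027) → (97.888,239.045) → (31.019,112.969), returning to the start.

Shape 2 is a quadratic bezier drawn with `<path>`. Its stroke #ff00ff means engrave at S316, F4038. After flipping Y the toolpath is (236.184,69.351) → (208.762,88.964) → (184.590,109.126) → (163.669,129.835) → (145.998,151.093) → (131.578,172.898) → (120.408,195.252).

G21
G90
G00 X31.019 Y112.969
M3 S657
G01 X108.531 Y144.400 F2294
G01 X42.314 Y25.247 F2294
G01 X114.969 Y82.027 F2294
G01 X97.888 Y239.045 F2294
G01 X31.019 Y112.969 F2294
M5
G00 X236.184 Y69.351
M3 S316
G01 X208.762 Y88.964 F4038
G01 X184.590 Y109.126 F4038
G01 X163.669 Y129.835 F4038
G01 X145.998 Y151.093 F4038
G01 X131.578 Y172.898 F4038
G01 X120.408 Y195.252 F4038
M5
G00 X0.000 Y0.000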